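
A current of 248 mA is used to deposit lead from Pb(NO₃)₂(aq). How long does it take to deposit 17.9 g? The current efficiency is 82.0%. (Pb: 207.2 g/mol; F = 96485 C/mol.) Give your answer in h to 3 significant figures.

n(Pb) = 17.9 / 207.2 = 0.08639 mol
Pb²⁺ + 2e⁻ → Pb, so n(e⁻) = 2 × 0.08639 = 0.1728 mol
Q = 0.1728 × 96485 / 0.820 = 20330 C
t = Q / I = 20330 / 0.248 = 81980 s = 22.8 h

22.8 h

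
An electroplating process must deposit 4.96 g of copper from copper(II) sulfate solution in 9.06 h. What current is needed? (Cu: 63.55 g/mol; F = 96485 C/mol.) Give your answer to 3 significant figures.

n(Cu) = 4.96 / 63.55 = 0.07805 mol
Cu²⁺ + 2e⁻ → Cu, so n(e⁻) = 2 × 0.07805 = 0.1561 mol
Q = 0.1561 × 96485 = 15060 C
I = Q / t = 15060 / 32616 s = 0.462 A

0.462 A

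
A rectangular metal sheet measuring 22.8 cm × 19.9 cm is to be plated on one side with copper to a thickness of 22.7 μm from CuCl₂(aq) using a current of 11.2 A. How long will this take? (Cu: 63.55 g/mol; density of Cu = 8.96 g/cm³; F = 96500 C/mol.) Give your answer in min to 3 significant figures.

41.7 min

Plated area = 22.8 × 19.9 = 453.7 cm²
Volume = 453.7 × 22.7×10⁻⁴ cm = 1.030 cm³
m(Cu) = 1.030 × 8.96 = 9.229 g
n(Cu) = 9.229 / 63.55 = 0.1452 mol; n(e⁻) = 2 × 0.1452 = 0.2904 mol
Q = 0.2904 × 96500 = 28020 C
t = 28020 / 11.2 = 2502 s = 41.7 min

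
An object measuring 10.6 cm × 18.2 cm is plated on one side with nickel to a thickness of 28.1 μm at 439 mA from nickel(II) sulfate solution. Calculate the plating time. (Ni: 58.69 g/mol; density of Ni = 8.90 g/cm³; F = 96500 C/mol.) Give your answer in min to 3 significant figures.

Plated area = 10.6 × 18.2 = 192.9 cm²
Volume = 192.9 × 28.1×10⁻⁴ cm = 0.5420 cm³
m(Ni) = 0.5420 × 8.90 = 4.824 g
n(Ni) = 4.824 / 58.69 = 0.08219 mol; n(e⁻) = 2 × 0.08219 = 0.1644 mol
Q = 0.1644 × 96500 = 15860 C
t = 15860 / 0.439 = 36130 s = 602 min

602 min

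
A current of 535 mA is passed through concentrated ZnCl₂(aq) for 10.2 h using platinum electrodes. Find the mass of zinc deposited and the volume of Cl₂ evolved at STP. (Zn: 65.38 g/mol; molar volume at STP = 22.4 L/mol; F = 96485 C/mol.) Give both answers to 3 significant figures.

6.66 g Zn; 2.28 L Cl₂

Q = 0.535 × 36720 = 19650 C; n(e⁻) = 19650 / 96485 = 0.2037 mol
Cathode: Zn²⁺ + 2e⁻ → Zn → n(Zn) = 0.2037/2 = 0.1019 mol → 6.66 g
Anode: 2Cl⁻ → Cl₂ + 2e⁻ → n(Cl₂) = 0.2037/2 = 0.1019 mol → 2.28 L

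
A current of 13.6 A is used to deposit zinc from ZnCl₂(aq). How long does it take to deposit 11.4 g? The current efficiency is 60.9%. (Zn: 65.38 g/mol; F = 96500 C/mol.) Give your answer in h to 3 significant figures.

1.13 h

n(Zn) = 11.4 / 65.38 = 0.1744 mol
Zn²⁺ + 2e⁻ → Zn, so n(e⁻) = 2 × 0.1744 = 0.3488 mol
Q = 0.3488 × 96500 / 0.609 = 55270 C
t = Q / I = 55270 / 13.6 = 4064 s = 1.13 h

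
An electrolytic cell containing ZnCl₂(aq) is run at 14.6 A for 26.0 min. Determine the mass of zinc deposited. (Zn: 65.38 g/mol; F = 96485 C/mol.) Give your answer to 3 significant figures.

7.72 g

Q = It = 14.6 × 1560 = 22780 C
n(e⁻) = Q/F = 22780/96485 = 0.2361 mol
Zn²⁺ + 2e⁻ → Zn, so n(Zn) = 0.2361 / 2 = 0.1181 mol
m = 0.1181 × 65.38 = 7.72 g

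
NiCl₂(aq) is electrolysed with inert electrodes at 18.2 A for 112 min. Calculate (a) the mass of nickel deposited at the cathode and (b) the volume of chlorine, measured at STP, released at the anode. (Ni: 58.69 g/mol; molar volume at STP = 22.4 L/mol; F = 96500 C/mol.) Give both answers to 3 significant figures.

Q = 18.2 × 6720 = 1.223×10^5 C; n(e⁻) = 1.223×10^5 / 96500 = 1.267 mol
Cathode: Ni²⁺ + 2e⁻ → Ni → n(Ni) = 1.267/2 = 0.6335 mol → 37.2 g
Anode: 2Cl⁻ → Cl₂ + 2e⁻ → n(Cl₂) = 1.267/2 = 0.6335 mol → 14.2 L

37.2 g Ni; 14.2 L Cl₂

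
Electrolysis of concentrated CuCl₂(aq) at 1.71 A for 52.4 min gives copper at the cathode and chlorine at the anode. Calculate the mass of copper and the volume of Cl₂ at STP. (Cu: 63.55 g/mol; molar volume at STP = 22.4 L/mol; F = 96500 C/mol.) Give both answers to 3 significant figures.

1.77 g Cu; 0.624 L Cl₂

Q = 1.71 × 3144 = 5376 C; n(e⁻) = 5376 / 96500 = 0.05571 mol
Cathode: Cu²⁺ + 2e⁻ → Cu → n(Cu) = 0.05571/2 = 0.02786 mol → 1.77 g
Anode: 2Cl⁻ → Cl₂ + 2e⁻ → n(Cl₂) = 0.05571/2 = 0.02786 mol → 0.624 L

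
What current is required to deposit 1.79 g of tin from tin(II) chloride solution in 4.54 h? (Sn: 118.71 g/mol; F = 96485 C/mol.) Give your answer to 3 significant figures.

0.178 A

n(Sn) = 1.79 / 118.71 = 0.01508 mol
Sn²⁺ + 2e⁻ → Sn, so n(e⁻) = 2 × 0.01508 = 0.03016 mol
Q = 0.03016 × 96485 = 2910 C
I = Q / t = 2910 / 16344 s = 0.178 A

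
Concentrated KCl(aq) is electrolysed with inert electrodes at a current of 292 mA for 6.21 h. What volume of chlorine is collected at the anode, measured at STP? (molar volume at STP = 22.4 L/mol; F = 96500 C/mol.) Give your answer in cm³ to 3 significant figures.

758 cm³

Charge passed = 0.292 × 22356 = 6528 C
Moles of electrons = 6528 / 96500 = 0.06765 mol
2Cl⁻ → Cl₂ + 2e⁻, so n(Cl₂) = 0.06765 / 2 = 0.03383 mol
V = 0.03383 × 22.4 = 0.7578 L
= 758 cm³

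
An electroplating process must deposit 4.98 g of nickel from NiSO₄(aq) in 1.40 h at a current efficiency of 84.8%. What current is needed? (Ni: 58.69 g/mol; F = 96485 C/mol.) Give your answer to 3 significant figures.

n(Ni) = 4.98 / 58.69 = 0.08485 mol
Ni²⁺ + 2e⁻ → Ni, so n(e⁻) = 2 × 0.08485 = 0.1697 mol
Q = 0.1697 × 96485 / 0.848 = 19310 C
I = Q / t = 19310 / 5040 s = 3.83 A

3.83 A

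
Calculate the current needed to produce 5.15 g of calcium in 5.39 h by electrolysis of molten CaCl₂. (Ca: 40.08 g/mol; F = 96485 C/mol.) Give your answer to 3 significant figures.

1.28 A

n(Ca) = 5.15 / 40.08 = 0.1285 mol
Ca²⁺ + 2e⁻ → Ca, so n(e⁻) = 2 × 0.1285 = 0.2570 mol
Q = 0.2570 × 96485 = 24800 C
I = Q / t = 24800 / 19404 s = 1.28 A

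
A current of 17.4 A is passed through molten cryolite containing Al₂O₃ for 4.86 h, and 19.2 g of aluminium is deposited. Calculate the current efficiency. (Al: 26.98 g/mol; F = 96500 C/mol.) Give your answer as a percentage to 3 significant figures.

67.7%

Q = 17.4 × 17496 = 3.044×10^5 C
n(e⁻) = 3.044×10^5 / 96500 = 3.154 mol
Al³⁺ + 3e⁻ → Al, so theoretical n(Al) = 1.051 mol → 28.36 g
Efficiency = 19.2 / 28.36 = 0.6770 = 67.7%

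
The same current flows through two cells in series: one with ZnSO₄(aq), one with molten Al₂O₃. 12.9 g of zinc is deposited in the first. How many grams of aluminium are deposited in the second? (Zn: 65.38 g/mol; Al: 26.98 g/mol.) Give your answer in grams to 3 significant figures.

n(Zn) = 12.9 / 65.38 = 0.1973 mol
Zn²⁺ + 2e⁻ → Zn, so n(e⁻) = 2 × 0.1973 = 0.3946 mol
In series, the same 0.3946 mol of electrons flows through the second cell.
Al³⁺ + 3e⁻ → Al, so n(Al) = 0.3946 / 3 = 0.1315 mol
m(Al) = 0.1315 × 26.98 = 3.55 g

3.55 g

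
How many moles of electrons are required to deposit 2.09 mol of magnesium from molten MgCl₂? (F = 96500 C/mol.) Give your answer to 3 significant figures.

4.18 mol

Mg²⁺ + 2e⁻ → Mg, so n(e⁻) = 2 × 2.09 = 4.180 mol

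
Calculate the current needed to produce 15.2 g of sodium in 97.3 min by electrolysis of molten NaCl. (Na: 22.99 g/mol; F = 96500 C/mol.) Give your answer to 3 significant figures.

n(Na) = 15.2 / 22.99 = 0.6612 mol
Na⁺ + e⁻ → Na, so n(e⁻) = 0.6612 mol
Q = 0.6612 × 96500 = 63810 C
I = Q / t = 63810 / 5838 s = 10.9 A

10.9 A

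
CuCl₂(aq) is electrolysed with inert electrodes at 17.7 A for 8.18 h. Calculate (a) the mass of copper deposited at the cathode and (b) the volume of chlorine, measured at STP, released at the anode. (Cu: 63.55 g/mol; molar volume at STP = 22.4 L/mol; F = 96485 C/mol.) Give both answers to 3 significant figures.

172 g Cu; 60.5 L Cl₂

Q = 17.7 × 29448 = 5.212×10^5 C; n(e⁻) = 5.212×10^5 / 96485 = 5.402 mol
Cathode: Cu²⁺ + 2e⁻ → Cu → n(Cu) = 5.402/2 = 2.701 mol → 172 g
Anode: 2Cl⁻ → Cl₂ + 2e⁻ → n(Cl₂) = 5.402/2 = 2.701 mol → 60.5 L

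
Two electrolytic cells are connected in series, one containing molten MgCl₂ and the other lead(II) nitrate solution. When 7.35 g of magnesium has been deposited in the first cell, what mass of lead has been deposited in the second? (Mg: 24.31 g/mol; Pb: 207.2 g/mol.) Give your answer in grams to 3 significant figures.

62.6 g

n(Mg) = 7.35 / 24.31 = 0.3023 mol
Mg²⁺ + 2e⁻ → Mg, so n(e⁻) = 2 × 0.3023 = 0.6046 mol
The cells are in series, so the same charge (and hence the same n(e⁻) = 0.6046 mol) passes through both.
Pb²⁺ + 2e⁻ → Pb, so n(Pb) = 0.6046 / 2 = 0.3023 mol
m(Pb) = 0.3023 × 207.2 = 62.6 g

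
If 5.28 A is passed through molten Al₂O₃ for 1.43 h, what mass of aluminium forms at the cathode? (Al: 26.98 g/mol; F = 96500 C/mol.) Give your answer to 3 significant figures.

Q = 5.28 A × 5148 s = 27180 C
n(e⁻) = Q/F = 27180/96500 = 0.2817 mol
Al³⁺ + 3e⁻ → Al, so n(Al) = 0.2817 / 3 = 0.09390 mol
m = 0.09390 × 26.98 = 2.53 g

2.53 g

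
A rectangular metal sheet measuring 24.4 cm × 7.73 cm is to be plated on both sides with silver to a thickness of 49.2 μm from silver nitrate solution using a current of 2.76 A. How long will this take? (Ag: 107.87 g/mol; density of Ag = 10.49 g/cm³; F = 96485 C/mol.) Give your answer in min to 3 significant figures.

105 min

Plated area = 2 × 24.4 × 7.73 = 377.2 cm²
Volume = 377.2 × 49.2×10⁻⁴ cm = 1.856 cm³
m(Ag) = 1.856 × 10.49 = 19.47 g
n(Ag) = 19.47 / 107.87 = 0.1805 mol; n(e⁻) = 0.1805 mol
Q = 0.1805 × 96485 = 17420 C
t = 17420 / 2.76 = 6312 s = 105 min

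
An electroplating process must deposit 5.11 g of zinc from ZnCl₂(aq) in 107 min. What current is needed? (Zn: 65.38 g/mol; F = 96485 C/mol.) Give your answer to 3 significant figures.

2.35 A

n(Zn) = 5.11 / 65.38 = 0.07816 mol
Zn²⁺ + 2e⁻ → Zn, so n(e⁻) = 2 × 0.07816 = 0.1563 mol
Q = 0.1563 × 96485 = 15080 C
I = Q / t = 15080 / 6420 s = 2.35 A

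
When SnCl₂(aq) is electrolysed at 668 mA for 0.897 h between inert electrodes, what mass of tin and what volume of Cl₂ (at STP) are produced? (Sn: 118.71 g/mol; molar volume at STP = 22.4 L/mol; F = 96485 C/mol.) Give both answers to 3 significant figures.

1.33 g Sn; 0.250 L Cl₂

Q = 0.668 × 3229.2 = 2157 C; n(e⁻) = 2157 / 96485 = 0.02236 mol
Cathode: Sn²⁺ + 2e⁻ → Sn → n(Sn) = 0.02236/2 = 0.01118 mol → 1.33 g
Anode: 2Cl⁻ → Cl₂ + 2e⁻ → n(Cl₂) = 0.02236/2 = 0.01118 mol → 0.250 L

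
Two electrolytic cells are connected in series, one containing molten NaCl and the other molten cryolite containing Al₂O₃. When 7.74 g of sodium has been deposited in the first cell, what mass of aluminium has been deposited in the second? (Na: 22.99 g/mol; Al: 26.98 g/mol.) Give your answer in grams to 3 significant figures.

n(Na) = 7.74 / 22.99 = 0.3367 mol
Na⁺ + e⁻ → Na, so n(e⁻) = 0.3367 mol
Same current for the same time ⇒ same n(e⁻) = 0.3367 mol in both cells.
Al³⁺ + 3e⁻ → Al, so n(Al) = 0.3367 / 3 = 0.1122 mol
m(Al) = 0.1122 × 26.98 = 3.03 g

3.03 g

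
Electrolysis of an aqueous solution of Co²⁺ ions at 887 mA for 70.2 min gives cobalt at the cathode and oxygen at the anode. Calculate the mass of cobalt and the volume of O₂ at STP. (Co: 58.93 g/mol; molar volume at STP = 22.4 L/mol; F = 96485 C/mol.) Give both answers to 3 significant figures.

Q = 0.887 × 4212 = 3736 C; n(e⁻) = 3736 / 96485 = 0.03872 mol
Cathode: Co²⁺ + 2e⁻ → Co → n(Co) = 0.03872/2 = 0.01936 mol → 1.14 g
Anode: 2H₂O → O₂ + 4H⁺ + 4e⁻ → n(O₂) = 0.03872/4 = 0.009680 mol → 0.217 L

1.14 g Co; 0.217 L O₂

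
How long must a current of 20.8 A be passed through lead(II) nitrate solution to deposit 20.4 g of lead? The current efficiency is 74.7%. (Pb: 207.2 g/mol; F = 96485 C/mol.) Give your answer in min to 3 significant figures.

n(Pb) = 20.4 / 207.2 = 0.09846 mol
Pb²⁺ + 2e⁻ → Pb, so n(e⁻) = 2 × 0.09846 = 0.1969 mol
Q = 0.1969 × 96485 / 0.747 = 25430 C
t = Q / I = 25430 / 20.8 = 1223 s = 20.4 min

20.4 min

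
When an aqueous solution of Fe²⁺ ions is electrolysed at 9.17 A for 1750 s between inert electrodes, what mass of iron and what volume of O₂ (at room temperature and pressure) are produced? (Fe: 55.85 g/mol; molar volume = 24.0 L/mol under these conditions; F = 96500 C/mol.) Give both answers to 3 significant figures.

Q = 9.17 × 1750 = 16050 C; n(e⁻) = 16050 / 96500 = 0.1663 mol
Cathode: Fe²⁺ + 2e⁻ → Fe → n(Fe) = 0.1663/2 = 0.08315 mol → 4.64 g
Anode: 2H₂O → O₂ + 4H⁺ + 4e⁻ → n(O₂) = 0.1663/4 = 0.04158 mol → 0.998 L

4.64 g Fe; 0.998 L O₂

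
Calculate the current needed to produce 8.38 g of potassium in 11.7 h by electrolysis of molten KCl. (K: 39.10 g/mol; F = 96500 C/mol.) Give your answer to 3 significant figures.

0.491 A

n(K) = 8.38 / 39.10 = 0.2143 mol
K⁺ + e⁻ → K, so n(e⁻) = 0.2143 mol
Q = 0.2143 × 96500 = 20680 C
I = Q / t = 20680 / 42120 s = 0.491 A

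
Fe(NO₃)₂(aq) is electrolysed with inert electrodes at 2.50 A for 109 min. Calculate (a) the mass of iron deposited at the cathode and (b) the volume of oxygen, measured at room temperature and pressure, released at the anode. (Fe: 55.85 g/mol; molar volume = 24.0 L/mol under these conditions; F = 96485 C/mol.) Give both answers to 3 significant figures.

4.73 g Fe; 1.02 L O₂

Q = 2.50 × 6540 = 16350 C; n(e⁻) = 16350 / 96485 = 0.1695 mol
Cathode: Fe²⁺ + 2e⁻ → Fe → n(Fe) = 0.1695/2 = 0.08475 mol → 4.73 g
Anode: 2H₂O → O₂ + 4H⁺ + 4e⁻ → n(O₂) = 0.1695/4 = 0.04238 mol → 1.02 L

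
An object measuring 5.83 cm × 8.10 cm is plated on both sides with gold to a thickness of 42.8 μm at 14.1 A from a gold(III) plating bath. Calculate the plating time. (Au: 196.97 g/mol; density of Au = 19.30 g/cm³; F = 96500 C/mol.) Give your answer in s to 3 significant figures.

813 s

Plated area = 2 × 5.83 × 8.10 = 94.45 cm²
Volume = 94.45 × 42.8×10⁻⁴ cm = 0.4042 cm³
m(Au) = 0.4042 × 19.30 = 7.801 g
n(Au) = 7.801 / 196.97 = 0.03961 mol; n(e⁻) = 3 × 0.03961 = 0.1188 mol
Q = 0.1188 × 96500 = 11460 C
t = 11460 / 14.1 = 812.8 s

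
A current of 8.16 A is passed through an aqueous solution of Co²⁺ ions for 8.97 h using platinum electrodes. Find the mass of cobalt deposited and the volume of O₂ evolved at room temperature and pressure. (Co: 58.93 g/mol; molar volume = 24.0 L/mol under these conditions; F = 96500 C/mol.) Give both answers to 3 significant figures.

Q = 8.16 × 32292 = 2.635×10^5 C; n(e⁻) = 2.635×10^5 / 96500 = 2.731 mol
Cathode: Co²⁺ + 2e⁻ → Co → n(Co) = 2.731/2 = 1.366 mol → 80.5 g
Anode: 2H₂O → O₂ + 4H⁺ + 4e⁻ → n(O₂) = 2.731/4 = 0.6828 mol → 16.4 L

80.5 g Co; 16.4 L O₂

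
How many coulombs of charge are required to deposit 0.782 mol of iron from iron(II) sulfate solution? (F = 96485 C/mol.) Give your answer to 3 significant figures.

Fe²⁺ + 2e⁻ → Fe, so n(e⁻) = 2 × 0.782 = 1.564 mol
Q = 1.564 × 96485 = 1.509×10^5 C

1.51×10^5 C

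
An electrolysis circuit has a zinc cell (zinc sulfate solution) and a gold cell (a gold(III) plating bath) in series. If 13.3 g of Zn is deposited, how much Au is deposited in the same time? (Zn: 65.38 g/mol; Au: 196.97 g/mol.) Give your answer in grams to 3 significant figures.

26.7 g

n(Zn) = 13.3 / 65.38 = 0.2034 mol
Zn²⁺ + 2e⁻ → Zn, so n(e⁻) = 2 × 0.2034 = 0.4068 mol
In series, the same 0.4068 mol of electrons flows through the second cell.
Au³⁺ + 3e⁻ → Au, so n(Au) = 0.4068 / 3 = 0.1356 mol
m(Au) = 0.1356 × 196.97 = 26.7 g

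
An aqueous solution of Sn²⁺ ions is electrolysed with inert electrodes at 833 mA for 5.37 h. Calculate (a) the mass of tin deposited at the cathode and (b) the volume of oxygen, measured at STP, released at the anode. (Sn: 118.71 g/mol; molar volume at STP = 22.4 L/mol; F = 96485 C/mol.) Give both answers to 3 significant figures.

9.91 g Sn; 0.935 L O₂

Q = 0.833 × 19332 = 16100 C; n(e⁻) = 16100 / 96485 = 0.1669 mol
Cathode: Sn²⁺ + 2e⁻ → Sn → n(Sn) = 0.1669/2 = 0.08345 mol → 9.91 g
Anode: 2H₂O → O₂ + 4H⁺ + 4e⁻ → n(O₂) = 0.1669/4 = 0.04173 mol → 0.935 L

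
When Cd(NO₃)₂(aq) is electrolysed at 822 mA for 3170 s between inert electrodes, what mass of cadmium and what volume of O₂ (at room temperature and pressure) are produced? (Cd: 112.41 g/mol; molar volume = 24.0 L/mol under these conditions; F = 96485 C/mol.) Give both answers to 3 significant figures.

Q = 0.822 × 3170 = 2606 C; n(e⁻) = 2606 / 96485 = 0.02701 mol
Cathode: Cd²⁺ + 2e⁻ → Cd → n(Cd) = 0.02701/2 = 0.01351 mol → 1.52 g
Anode: 2H₂O → O₂ + 4H⁺ + 4e⁻ → n(O₂) = 0.02701/4 = 0.006753 mol → 0.162 L

1.52 g Cd; 0.162 L O₂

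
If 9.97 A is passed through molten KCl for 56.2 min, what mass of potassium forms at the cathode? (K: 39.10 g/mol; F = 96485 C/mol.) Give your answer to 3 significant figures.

13.6 g

Q = It = 9.97 × 3372 = 33620 C
Moles of electrons = 33620 / 96485 = 0.3484 mol
K⁺ + e⁻ → K, so n(K) = 0.3484 mol
m = 0.3484 × 39.10 = 13.6 g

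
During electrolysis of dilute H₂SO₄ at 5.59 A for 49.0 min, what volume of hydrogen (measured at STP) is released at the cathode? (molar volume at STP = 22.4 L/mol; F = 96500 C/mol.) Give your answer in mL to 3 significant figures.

Charge passed = 5.59 × 2940 = 16430 C
n(e⁻) = 16430 / 96500 = 0.1703 mol
2H⁺ + 2e⁻ → H₂, so n(H₂) = 0.1703 / 2 = 0.08515 mol
V = 0.08515 × 22.4 = 1.907 L
= 1910 mL

1910 mL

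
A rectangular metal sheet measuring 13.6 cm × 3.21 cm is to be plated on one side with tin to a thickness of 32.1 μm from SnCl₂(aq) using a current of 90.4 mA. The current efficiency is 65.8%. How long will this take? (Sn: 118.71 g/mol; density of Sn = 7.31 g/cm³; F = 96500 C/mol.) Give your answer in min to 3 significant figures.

467 min

Plated area = 13.6 × 3.21 = 43.66 cm²
Volume = 43.66 × 32.1×10⁻⁴ cm = 0.1401 cm³
m(Sn) = 0.1401 × 7.31 = 1.024 g
n(Sn) = 1.024 / 118.71 = 0.008626 mol; n(e⁻) = 2 × 0.008626 = 0.01725 mol
Q = 0.01725 × 96500 / 0.658 = 2530 C
t = 2530 / 0.0904 = 27990 s = 467 min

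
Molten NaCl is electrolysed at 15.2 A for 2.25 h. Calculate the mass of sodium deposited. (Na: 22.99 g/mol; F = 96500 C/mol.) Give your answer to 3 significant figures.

Charge passed = 15.2 × 8100 = 1.231×10^5 C
n(e⁻) = 1.231×10^5 / 96500 = 1.276 mol
Na⁺ + e⁻ → Na, so n(Na) = 1.276 mol
m = 1.276 × 22.99 = 29.3 g

29.3 g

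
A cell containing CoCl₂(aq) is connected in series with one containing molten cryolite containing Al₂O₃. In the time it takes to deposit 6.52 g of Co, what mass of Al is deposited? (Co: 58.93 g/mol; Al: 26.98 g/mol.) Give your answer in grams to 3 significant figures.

n(Co) = 6.52 / 58.93 = 0.1106 mol
Co²⁺ + 2e⁻ → Co, so n(e⁻) = 2 × 0.1106 = 0.2212 mol
In series, the same 0.2212 mol of electrons flows through the second cell.
Al³⁺ + 3e⁻ → Al, so n(Al) = 0.2212 / 3 = 0.07373 mol
m(Al) = 0.07373 × 26.98 = 1.99 g

1.99 g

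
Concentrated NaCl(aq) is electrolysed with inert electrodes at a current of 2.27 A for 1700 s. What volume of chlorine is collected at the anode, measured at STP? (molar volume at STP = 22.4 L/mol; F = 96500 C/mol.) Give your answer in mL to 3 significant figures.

448 mL

Charge passed = 2.27 × 1700 = 3859 C
n(e⁻) = Q/F = 3859/96500 = 0.03999 mol
2Cl⁻ → Cl₂ + 2e⁻, so n(Cl₂) = 0.03999 / 2 = 0.02000 mol
V = 0.02000 × 22.4 = 0.4480 L
= 448 mL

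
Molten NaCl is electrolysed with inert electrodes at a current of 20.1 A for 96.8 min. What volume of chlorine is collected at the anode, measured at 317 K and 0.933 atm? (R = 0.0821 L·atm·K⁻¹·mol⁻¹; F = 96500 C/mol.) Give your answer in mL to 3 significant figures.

16900 mL

Charge passed = 20.1 × 5808 = 1.167×10^5 C
n(e⁻) = 1.167×10^5 / 96500 = 1.209 mol
2Cl⁻ → Cl₂ + 2e⁻, so n(Cl₂) = 1.209 / 2 = 0.6045 mol
V = nRT/P = 0.6045 × 0.0821 × 317 / 0.933 = 16.86 L
= 16900 mL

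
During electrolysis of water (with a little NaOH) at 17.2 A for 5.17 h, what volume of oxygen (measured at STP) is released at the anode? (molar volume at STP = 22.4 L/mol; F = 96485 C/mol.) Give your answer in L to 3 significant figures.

18.6 L

Charge passed = 17.2 × 18612 = 3.201×10^5 C
n(e⁻) = Q/F = 3.201×10^5/96485 = 3.318 mol
2H₂O → O₂ + 4H⁺ + 4e⁻, so n(O₂) = 3.318 / 4 = 0.8295 mol
V = 0.8295 × 22.4 = 18.58 L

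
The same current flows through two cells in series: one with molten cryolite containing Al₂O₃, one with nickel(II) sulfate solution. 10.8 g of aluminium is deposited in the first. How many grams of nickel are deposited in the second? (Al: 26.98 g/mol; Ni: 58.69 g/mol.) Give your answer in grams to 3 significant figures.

35.2 g

n(Al) = 10.8 / 26.98 = 0.4003 mol
Al³⁺ + 3e⁻ → Al, so n(e⁻) = 3 × 0.4003 = 1.201 mol
Since the cells are in series, n(e⁻) in the Ni cell is also 1.201 mol.
Ni²⁺ + 2e⁻ → Ni, so n(Ni) = 1.201 / 2 = 0.6005 mol
m(Ni) = 0.6005 × 58.69 = 35.2 g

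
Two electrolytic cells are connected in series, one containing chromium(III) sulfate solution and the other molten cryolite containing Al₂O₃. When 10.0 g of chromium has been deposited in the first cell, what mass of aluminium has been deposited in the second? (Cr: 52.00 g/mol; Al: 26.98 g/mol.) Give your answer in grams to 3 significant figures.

5.19 g

n(Cr) = 10.0 / 52.00 = 0.1923 mol
Cr³⁺ + 3e⁻ → Cr, so n(e⁻) = 3 × 0.1923 = 0.5769 mol
The cells are in series, so the same charge (and hence the same n(e⁻) = 0.5769 mol) passes through both.
Al³⁺ + 3e⁻ → Al, so n(Al) = 0.5769 / 3 = 0.1923 mol
m(Al) = 0.1923 × 26.98 = 5.19 g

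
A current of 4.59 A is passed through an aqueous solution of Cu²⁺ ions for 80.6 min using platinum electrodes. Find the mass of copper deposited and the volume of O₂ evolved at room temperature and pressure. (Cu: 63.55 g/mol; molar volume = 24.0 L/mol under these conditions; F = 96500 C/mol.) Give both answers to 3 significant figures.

Q = 4.59 × 4836 = 22200 C; n(e⁻) = 22200 / 96500 = 0.2301 mol
Cathode: Cu²⁺ + 2e⁻ → Cu → n(Cu) = 0.2301/2 = 0.1151 mol → 7.31 g
Anode: 2H₂O → O₂ + 4H⁺ + 4e⁻ → n(O₂) = 0.2301/4 = 0.05753 mol → 1.38 L

7.31 g Cu; 1.38 L O₂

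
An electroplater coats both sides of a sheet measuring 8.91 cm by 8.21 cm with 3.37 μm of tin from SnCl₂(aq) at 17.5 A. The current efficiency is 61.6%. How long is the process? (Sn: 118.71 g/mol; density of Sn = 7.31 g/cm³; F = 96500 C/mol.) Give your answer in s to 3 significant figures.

54.4 s

Plated area = 2 × 8.91 × 8.21 = 146.3 cm²
Volume = 146.3 × 3.37×10⁻⁴ cm = 0.04930 cm³
m(Sn) = 0.04930 × 7.31 = 0.3604 g
n(Sn) = 0.3604 / 118.71 = 0.003036 mol; n(e⁻) = 2 × 0.003036 = 0.006072 mol
Q = 0.006072 × 96500 / 0.616 = 951.2 C
t = 951.2 / 17.5 = 54.35 s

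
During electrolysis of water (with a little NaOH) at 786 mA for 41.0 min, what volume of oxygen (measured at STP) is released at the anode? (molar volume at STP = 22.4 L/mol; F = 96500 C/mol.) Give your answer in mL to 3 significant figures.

112 mL

Charge passed = 0.786 × 2460 = 1934 C
n(e⁻) = Q/F = 1934/96500 = 0.02004 mol
2H₂O → O₂ + 4H⁺ + 4e⁻, so n(O₂) = 0.02004 / 4 = 0.005010 mol
V = 0.005010 × 22.4 = 0.1122 L
= 112 mL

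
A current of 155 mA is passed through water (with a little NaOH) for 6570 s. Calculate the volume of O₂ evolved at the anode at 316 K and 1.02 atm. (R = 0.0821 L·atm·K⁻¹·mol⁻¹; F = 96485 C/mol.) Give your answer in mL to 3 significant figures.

67.1 mL

Charge passed = 0.155 × 6570 = 1018 C
Moles of electrons = 1018 / 96485 = 0.01055 mol
2H₂O → O₂ + 4H⁺ + 4e⁻, so n(O₂) = 0.01055 / 4 = 0.002638 mol
V = nRT/P = 0.002638 × 0.0821 × 316 / 1.02 = 0.06710 L
= 67.1 mL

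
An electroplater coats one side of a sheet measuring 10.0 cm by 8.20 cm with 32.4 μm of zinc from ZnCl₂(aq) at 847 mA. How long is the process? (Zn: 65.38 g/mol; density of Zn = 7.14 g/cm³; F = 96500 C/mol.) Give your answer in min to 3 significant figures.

Plated area = 10.0 × 8.20 = 82.00 cm²
Volume = 82.00 × 32.4×10⁻⁴ cm = 0.2657 cm³
m(Zn) = 0.2657 × 7.14 = 1.897 g
n(Zn) = 1.897 / 65.38 = 0.02901 mol; n(e⁻) = 2 × 0.02901 = 0.05802 mol
Q = 0.05802 × 96500 = 5599 C
t = 5599 / 0.847 = 6610 s = 110 min

110 min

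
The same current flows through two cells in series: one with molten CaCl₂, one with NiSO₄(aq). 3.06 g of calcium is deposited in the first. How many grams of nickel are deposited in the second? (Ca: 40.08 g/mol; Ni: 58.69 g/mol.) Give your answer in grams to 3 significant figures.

n(Ca) = 3.06 / 40.08 = 0.07635 mol
Ca²⁺ + 2e⁻ → Ca, so n(e⁻) = 2 × 0.07635 = 0.1527 mol
In series, the same 0.1527 mol of electrons flows through the second cell.
Ni²⁺ + 2e⁻ → Ni, so n(Ni) = 0.1527 / 2 = 0.07635 mol
m(Ni) = 0.07635 × 58.69 = 4.48 g

4.48 g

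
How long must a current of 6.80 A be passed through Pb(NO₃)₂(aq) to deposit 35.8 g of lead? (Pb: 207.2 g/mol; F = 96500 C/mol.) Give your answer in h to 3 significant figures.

n(Pb) = 35.8 / 207.2 = 0.1728 mol
Pb²⁺ + 2e⁻ → Pb, so n(e⁻) = 2 × 0.1728 = 0.3456 mol
Q = 0.3456 × 96500 = 33350 C
t = Q / I = 33350 / 6.80 = 4904 s = 1.36 h

1.36 h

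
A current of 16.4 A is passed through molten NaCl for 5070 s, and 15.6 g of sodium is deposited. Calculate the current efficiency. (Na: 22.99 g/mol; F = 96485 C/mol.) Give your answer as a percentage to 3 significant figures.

Q = 16.4 × 5070 = 83150 C
n(e⁻) = 83150 / 96485 = 0.8618 mol
Na⁺ + e⁻ → Na, so theoretical n(Na) = 0.8618 mol → 19.81 g
Efficiency = 15.6 / 19.81 = 0.7875 = 78.7%

78.7%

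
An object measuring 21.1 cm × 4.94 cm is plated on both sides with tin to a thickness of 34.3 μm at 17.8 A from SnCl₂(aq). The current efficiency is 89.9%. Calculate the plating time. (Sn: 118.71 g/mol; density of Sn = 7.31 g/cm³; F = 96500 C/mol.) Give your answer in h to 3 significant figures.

0.148 h

Plated area = 2 × 21.1 × 4.94 = 208.5 cm²
Volume = 208.5 × 34.3×10⁻⁴ cm = 0.7152 cm³
m(Sn) = 0.7152 × 7.31 = 5.228 g
n(Sn) = 5.228 / 118.71 = 0.04404 mol; n(e⁻) = 2 × 0.04404 = 0.08808 mol
Q = 0.08808 × 96500 / 0.899 = 9455 C
t = 9455 / 17.8 = 531.2 s = 0.148 h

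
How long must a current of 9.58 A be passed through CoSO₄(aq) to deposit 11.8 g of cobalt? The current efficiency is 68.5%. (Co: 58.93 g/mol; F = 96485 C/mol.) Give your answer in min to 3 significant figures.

n(Co) = 11.8 / 58.93 = 0.2002 mol
Co²⁺ + 2e⁻ → Co, so n(e⁻) = 2 × 0.2002 = 0.4004 mol
Q = 0.4004 × 96485 / 0.685 = 56400 C
t = Q / I = 56400 / 9.58 = 5887 s = 98.1 min

98.1 min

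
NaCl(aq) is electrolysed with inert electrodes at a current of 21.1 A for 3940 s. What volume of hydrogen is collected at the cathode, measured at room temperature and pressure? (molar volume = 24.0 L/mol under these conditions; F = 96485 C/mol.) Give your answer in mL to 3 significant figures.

10300 mL

Q = It = 21.1 × 3940 = 83130 C
n(e⁻) = 83130 / 96485 = 0.8616 mol
2H⁺ + 2e⁻ → H₂, so n(H₂) = 0.8616 / 2 = 0.4308 mol
V = 0.4308 × 24.0 = 10.34 L
= 10300 mL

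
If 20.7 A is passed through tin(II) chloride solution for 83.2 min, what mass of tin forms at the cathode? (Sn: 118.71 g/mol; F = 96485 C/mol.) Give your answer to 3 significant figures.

63.6 g

Q = It = 20.7 × 4992 = 1.033×10^5 C
n(e⁻) = Q/F = 1.033×10^5/96485 = 1.071 mol
Sn²⁺ + 2e⁻ → Sn, so n(Sn) = 1.071 / 2 = 0.5355 mol
m = 0.5355 × 118.71 = 63.6 g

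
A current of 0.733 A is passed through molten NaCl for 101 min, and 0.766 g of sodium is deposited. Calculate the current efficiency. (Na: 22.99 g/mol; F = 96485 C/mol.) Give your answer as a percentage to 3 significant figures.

Q = 0.733 × 6060 = 4442 C
n(e⁻) = 4442 / 96485 = 0.04604 mol
Na⁺ + e⁻ → Na, so theoretical n(Na) = 0.04604 mol → 1.058 g
Efficiency = 0.766 / 1.058 = 0.7240 = 72.4%

72.4%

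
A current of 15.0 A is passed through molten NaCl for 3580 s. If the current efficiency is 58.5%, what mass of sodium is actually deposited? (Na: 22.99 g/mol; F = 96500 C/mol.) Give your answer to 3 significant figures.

7.48 g

Q = 15.0 × 3580 = 53700 C
n(e⁻) = 53700 / 96500 = 0.5565 mol
Na⁺ + e⁻ → Na, so theoretical m(Na) = 0.5565 × 22.99 = 12.79 g
Actual mass = 58.5% × 12.79 = 7.48 g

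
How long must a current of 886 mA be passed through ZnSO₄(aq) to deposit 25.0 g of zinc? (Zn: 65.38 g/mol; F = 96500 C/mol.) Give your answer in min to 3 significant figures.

1390 min

n(Zn) = 25.0 / 65.38 = 0.3824 mol
Zn²⁺ + 2e⁻ → Zn, so n(e⁻) = 2 × 0.3824 = 0.7648 mol
Q = 0.7648 × 96500 = 73800 C
t = Q / I = 73800 / 0.886 = 83300 s = 1390 min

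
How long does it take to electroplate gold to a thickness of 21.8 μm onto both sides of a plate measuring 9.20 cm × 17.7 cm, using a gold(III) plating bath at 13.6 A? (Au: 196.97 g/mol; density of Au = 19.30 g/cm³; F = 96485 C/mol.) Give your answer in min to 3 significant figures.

Plated area = 2 × 9.20 × 17.7 = 325.7 cm²
Volume = 325.7 × 21.8×10⁻⁴ cm = 0.7100 cm³
m(Au) = 0.7100 × 19.30 = 13.70 g
n(Au) = 13.70 / 196.97 = 0.06955 mol; n(e⁻) = 3 × 0.06955 = 0.2087 mol
Q = 0.2087 × 96485 = 20140 C
t = 20140 / 13.6 = 1481 s = 24.7 min

24.7 min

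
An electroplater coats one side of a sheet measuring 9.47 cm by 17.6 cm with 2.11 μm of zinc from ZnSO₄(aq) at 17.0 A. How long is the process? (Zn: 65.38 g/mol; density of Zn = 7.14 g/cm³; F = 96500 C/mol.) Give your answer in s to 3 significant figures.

Plated area = 9.47 × 17.6 = 166.7 cm²
Volume = 166.7 × 2.11×10⁻⁴ cm = 0.03517 cm³
m(Zn) = 0.03517 × 7.14 = 0.2511 g
n(Zn) = 0.2511 / 65.38 = 0.003841 mol; n(e⁻) = 2 × 0.003841 = 0.007682 mol
Q = 0.007682 × 96500 = 741.3 C
t = 741.3 / 17.0 = 43.61 s

43.6 s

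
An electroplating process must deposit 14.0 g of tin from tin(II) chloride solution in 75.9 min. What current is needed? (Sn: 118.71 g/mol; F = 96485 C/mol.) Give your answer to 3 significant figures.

5.00 A

n(Sn) = 14.0 / 118.71 = 0.1179 mol
Sn²⁺ + 2e⁻ → Sn, so n(e⁻) = 2 × 0.1179 = 0.2358 mol
Q = 0.2358 × 96485 = 22750 C
I = Q / t = 22750 / 4554 s = 5.00 A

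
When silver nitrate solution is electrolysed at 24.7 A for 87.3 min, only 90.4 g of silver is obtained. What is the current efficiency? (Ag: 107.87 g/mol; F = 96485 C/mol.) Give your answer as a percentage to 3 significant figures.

62.5%

Q = 24.7 × 5238 = 1.294×10^5 C
n(e⁻) = 1.294×10^5 / 96485 = 1.341 mol
Ag⁺ + e⁻ → Ag, so theoretical n(Ag) = 1.341 mol → 144.7 g
Efficiency = 90.4 / 144.7 = 0.6247 = 62.5%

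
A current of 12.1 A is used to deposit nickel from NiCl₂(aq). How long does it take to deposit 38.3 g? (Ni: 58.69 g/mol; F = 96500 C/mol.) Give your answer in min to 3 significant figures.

173 min

n(Ni) = 38.3 / 58.69 = 0.6526 mol
Ni²⁺ + 2e⁻ → Ni, so n(e⁻) = 2 × 0.6526 = 1.305 mol
Q = 1.305 × 96500 = 1.259×10^5 C
t = Q / I = 1.259×10^5 / 12.1 = 10400 s = 173 min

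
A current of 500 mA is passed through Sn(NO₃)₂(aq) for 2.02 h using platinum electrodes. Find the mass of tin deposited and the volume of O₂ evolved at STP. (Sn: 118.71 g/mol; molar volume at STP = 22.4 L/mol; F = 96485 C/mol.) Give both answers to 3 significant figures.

2.24 g Sn; 0.211 L O₂

Q = 0.500 × 7272 = 3636 C; n(e⁻) = 3636 / 96485 = 0.03768 mol
Cathode: Sn²⁺ + 2e⁻ → Sn → n(Sn) = 0.03768/2 = 0.01884 mol → 2.24 g
Anode: 2H₂O → O₂ + 4H⁺ + 4e⁻ → n(O₂) = 0.03768/4 = 0.009420 mol → 0.211 L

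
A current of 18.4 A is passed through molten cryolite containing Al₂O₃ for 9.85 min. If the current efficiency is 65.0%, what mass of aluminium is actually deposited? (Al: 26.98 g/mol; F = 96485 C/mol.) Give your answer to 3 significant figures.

0.659 g

Q = 18.4 × 591 = 10870 C
n(e⁻) = 10870 / 96485 = 0.1127 mol
Al³⁺ + 3e⁻ → Al, so theoretical m(Al) = 0.03757 × 26.98 = 1.014 g
Actual mass = 65.0% × 1.014 = 0.659 g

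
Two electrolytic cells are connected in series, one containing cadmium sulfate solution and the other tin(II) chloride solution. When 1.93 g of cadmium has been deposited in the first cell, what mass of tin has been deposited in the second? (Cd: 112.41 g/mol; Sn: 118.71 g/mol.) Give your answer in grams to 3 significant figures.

n(Cd) = 1.93 / 112.41 = 0.01717 mol
Cd²⁺ + 2e⁻ → Cd, so n(e⁻) = 2 × 0.01717 = 0.03434 mol
Same current for the same time ⇒ same n(e⁻) = 0.03434 mol in both cells.
Sn²⁺ + 2e⁻ → Sn, so n(Sn) = 0.03434 / 2 = 0.01717 mol
m(Sn) = 0.01717 × 118.71 = 2.04 g

2.04 g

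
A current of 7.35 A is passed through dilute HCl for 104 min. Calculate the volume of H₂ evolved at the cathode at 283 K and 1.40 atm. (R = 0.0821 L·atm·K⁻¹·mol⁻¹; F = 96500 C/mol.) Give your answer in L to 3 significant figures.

3.94 L

Q = It = 7.35 × 6240 = 45860 C
Moles of electrons = 45860 / 96500 = 0.4752 mol
2H⁺ + 2e⁻ → H₂, so n(H₂) = 0.4752 / 2 = 0.2376 mol
V = nRT/P = 0.2376 × 0.0821 × 283 / 1.40 = 3.943 L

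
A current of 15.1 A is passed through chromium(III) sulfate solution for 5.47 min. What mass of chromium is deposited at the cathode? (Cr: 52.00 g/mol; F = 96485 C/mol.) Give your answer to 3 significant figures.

Q = 15.1 A × 328.2 s = 4956 C
n(e⁻) = Q/F = 4956/96485 = 0.05137 mol
Cr³⁺ + 3e⁻ → Cr, so n(Cr) = 0.05137 / 3 = 0.01712 mol
m = 0.01712 × 52.00 = 0.890 g

0.890 g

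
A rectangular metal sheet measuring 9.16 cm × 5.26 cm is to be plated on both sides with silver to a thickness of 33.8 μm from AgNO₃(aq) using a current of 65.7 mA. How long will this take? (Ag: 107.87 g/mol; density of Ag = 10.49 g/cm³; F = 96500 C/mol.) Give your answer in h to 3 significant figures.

12.9 h

Plated area = 2 × 9.16 × 5.26 = 96.36 cm²
Volume = 96.36 × 33.8×10⁻⁴ cm = 0.3257 cm³
m(Ag) = 0.3257 × 10.49 = 3.417 g
n(Ag) = 3.417 / 107.87 = 0.03168 mol; n(e⁻) = 0.03168 mol
Q = 0.03168 × 96500 = 3057 C
t = 3057 / 0.0657 = 46530 s = 12.9 h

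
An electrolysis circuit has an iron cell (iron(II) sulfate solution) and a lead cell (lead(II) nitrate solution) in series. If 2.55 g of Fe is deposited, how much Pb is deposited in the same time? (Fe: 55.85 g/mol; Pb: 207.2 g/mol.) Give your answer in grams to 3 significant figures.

9.46 g

n(Fe) = 2.55 / 55.85 = 0.04566 mol
Fe²⁺ + 2e⁻ → Fe, so n(e⁻) = 2 × 0.04566 = 0.09132 mol
In series, the same 0.09132 mol of electrons flows through the second cell.
Pb²⁺ + 2e⁻ → Pb, so n(Pb) = 0.09132 / 2 = 0.04566 mol
m(Pb) = 0.04566 × 207.2 = 9.46 g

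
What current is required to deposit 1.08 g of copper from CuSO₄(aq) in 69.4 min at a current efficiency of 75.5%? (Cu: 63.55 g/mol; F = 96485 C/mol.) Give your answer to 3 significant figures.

n(Cu) = 1.08 / 63.55 = 0.01699 mol
Cu²⁺ + 2e⁻ → Cu, so n(e⁻) = 2 × 0.01699 = 0.03398 mol
Q = 0.03398 × 96485 / 0.755 = 4342 C
I = Q / t = 4342 / 4164 s = 1.04 A

1.04 A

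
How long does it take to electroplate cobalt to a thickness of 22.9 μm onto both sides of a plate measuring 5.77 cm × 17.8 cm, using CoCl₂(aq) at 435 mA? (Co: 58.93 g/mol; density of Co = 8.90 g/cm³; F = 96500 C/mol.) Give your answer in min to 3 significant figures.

Plated area = 2 × 5.77 × 17.8 = 205.4 cm²
Volume = 205.4 × 22.9×10⁻⁴ cm = 0.4704 cm³
m(Co) = 0.4704 × 8.90 = 4.187 g
n(Co) = 4.187 / 58.93 = 0.07105 mol; n(e⁻) = 2 × 0.07105 = 0.1421 mol
Q = 0.1421 × 96500 = 13710 C
t = 13710 / 0.435 = 31520 s = 525 min

525 min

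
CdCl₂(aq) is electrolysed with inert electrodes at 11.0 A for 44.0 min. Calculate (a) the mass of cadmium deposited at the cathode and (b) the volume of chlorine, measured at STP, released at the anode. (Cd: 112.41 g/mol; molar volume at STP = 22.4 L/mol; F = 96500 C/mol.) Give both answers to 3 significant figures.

16.9 g Cd; 3.37 L Cl₂

Q = 11.0 × 2640 = 29040 C; n(e⁻) = 29040 / 96500 = 0.3009 mol
Cathode: Cd²⁺ + 2e⁻ → Cd → n(Cd) = 0.3009/2 = 0.1505 mol → 16.9 g
Anode: 2Cl⁻ → Cl₂ + 2e⁻ → n(Cl₂) = 0.3009/2 = 0.1505 mol → 3.37 L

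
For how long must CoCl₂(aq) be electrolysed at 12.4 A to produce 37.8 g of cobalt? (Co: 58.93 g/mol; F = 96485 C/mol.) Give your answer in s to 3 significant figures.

n(Co) = 37.8 / 58.93 = 0.6414 mol
Co²⁺ + 2e⁻ → Co, so n(e⁻) = 2 × 0.6414 = 1.283 mol
Q = 1.283 × 96485 = 1.238×10^5 C
t = Q / I = 1.238×10^5 / 12.4 = 9984 s

9980 s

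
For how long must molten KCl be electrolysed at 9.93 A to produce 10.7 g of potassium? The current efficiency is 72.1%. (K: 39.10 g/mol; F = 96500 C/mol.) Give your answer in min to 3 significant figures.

n(K) = 10.7 / 39.10 = 0.2737 mol
K⁺ + e⁻ → K, so n(e⁻) = 0.2737 mol
Q = 0.2737 × 96500 / 0.721 = 36630 C
t = Q / I = 36630 / 9.93 = 3689 s = 61.5 min

61.5 min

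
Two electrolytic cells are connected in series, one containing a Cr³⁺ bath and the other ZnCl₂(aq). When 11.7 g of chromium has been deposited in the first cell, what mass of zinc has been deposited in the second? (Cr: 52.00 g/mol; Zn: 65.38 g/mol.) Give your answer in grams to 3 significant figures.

n(Cr) = 11.7 / 52.00 = 0.2250 mol
Cr³⁺ + 3e⁻ → Cr, so n(e⁻) = 3 × 0.2250 = 0.6750 mol
In series, the same 0.6750 mol of electrons flows through the second cell.
Zn²⁺ + 2e⁻ → Zn, so n(Zn) = 0.6750 / 2 = 0.3375 mol
m(Zn) = 0.3375 × 65.38 = 22.1 g

22.1 g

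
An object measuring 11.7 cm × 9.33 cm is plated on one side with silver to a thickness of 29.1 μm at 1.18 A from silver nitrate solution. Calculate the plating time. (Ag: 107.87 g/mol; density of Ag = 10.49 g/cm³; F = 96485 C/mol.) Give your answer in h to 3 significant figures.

0.702 h

Plated area = 11.7 × 9.33 = 109.2 cm²
Volume = 109.2 × 29.1×10⁻⁴ cm = 0.3178 cm³
m(Ag) = 0.3178 × 10.49 = 3.334 g
n(Ag) = 3.334 / 107.87 = 0.03091 mol; n(e⁻) = 0.03091 mol
Q = 0.03091 × 96485 = 2982 C
t = 2982 / 1.18 = 2527 s = 0.702 h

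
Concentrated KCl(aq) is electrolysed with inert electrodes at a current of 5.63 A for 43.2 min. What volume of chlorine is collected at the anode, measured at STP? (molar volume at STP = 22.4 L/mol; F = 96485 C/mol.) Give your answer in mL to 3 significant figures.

1690 mL

Q = It = 5.63 × 2592 = 14590 C
Moles of electrons = 14590 / 96485 = 0.1512 mol
2Cl⁻ → Cl₂ + 2e⁻, so n(Cl₂) = 0.1512 / 2 = 0.07560 mol
V = 0.07560 × 22.4 = 1.693 L
= 1690 mL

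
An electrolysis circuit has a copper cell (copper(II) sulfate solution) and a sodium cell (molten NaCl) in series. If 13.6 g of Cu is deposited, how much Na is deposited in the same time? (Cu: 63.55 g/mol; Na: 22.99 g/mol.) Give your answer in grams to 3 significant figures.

n(Cu) = 13.6 / 63.55 = 0.2140 mol
Cu²⁺ + 2e⁻ → Cu, so n(e⁻) = 2 × 0.2140 = 0.4280 mol
Same current for the same time ⇒ same n(e⁻) = 0.4280 mol in both cells.
Na⁺ + e⁻ → Na, so n(Na) = 0.4280 mol
m(Na) = 0.4280 × 22.99 = 9.84 g

9.84 g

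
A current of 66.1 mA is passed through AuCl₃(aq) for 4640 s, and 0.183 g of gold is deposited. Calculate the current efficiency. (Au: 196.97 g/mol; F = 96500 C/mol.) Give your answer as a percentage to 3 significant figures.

Q = 0.0661 × 4640 = 306.7 C
n(e⁻) = 306.7 / 96500 = 0.003178 mol
Au³⁺ + 3e⁻ → Au, so theoretical n(Au) = 0.001059 mol → 0.2086 g
Efficiency = 0.183 / 0.2086 = 0.8773 = 87.7%

87.7%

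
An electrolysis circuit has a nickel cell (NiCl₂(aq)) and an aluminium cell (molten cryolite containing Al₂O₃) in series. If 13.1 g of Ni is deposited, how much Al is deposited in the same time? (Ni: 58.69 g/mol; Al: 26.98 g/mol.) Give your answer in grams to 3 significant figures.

4.01 g

n(Ni) = 13.1 / 58.69 = 0.2232 mol
Ni²⁺ + 2e⁻ → Ni, so n(e⁻) = 2 × 0.2232 = 0.4464 mol
In series, the same 0.4464 mol of electrons flows through the second cell.
Al³⁺ + 3e⁻ → Al, so n(Al) = 0.4464 / 3 = 0.1488 mol
m(Al) = 0.1488 × 26.98 = 4.01 g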